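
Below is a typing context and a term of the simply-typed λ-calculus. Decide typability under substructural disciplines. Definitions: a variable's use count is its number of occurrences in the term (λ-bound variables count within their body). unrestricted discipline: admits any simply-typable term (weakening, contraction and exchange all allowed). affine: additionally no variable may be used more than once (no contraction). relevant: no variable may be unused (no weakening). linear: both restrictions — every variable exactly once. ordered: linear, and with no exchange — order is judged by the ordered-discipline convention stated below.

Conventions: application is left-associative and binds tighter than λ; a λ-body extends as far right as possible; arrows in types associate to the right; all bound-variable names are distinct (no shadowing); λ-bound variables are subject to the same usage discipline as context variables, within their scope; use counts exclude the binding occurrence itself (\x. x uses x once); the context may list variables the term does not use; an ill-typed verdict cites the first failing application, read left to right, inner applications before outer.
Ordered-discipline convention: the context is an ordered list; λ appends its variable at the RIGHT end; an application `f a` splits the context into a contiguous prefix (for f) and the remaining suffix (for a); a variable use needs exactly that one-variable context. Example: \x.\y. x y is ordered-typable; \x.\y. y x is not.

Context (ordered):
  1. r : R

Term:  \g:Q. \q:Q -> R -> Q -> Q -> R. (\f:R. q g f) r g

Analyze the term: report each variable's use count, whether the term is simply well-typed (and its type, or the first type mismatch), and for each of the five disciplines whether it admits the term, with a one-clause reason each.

counts: r ×1; g (λ-bound) ×2; q (λ-bound) ×1; f (λ-bound) ×1
uses in reading order: q, g, f, r, g
typing: well-typed at Q -> (Q -> R -> Q -> Q -> R) -> Q -> R
ordered ✗ (g ×2 used more than once (contraction))
linear ✗ (g ×2 used more than once (contraction))
affine ✗ (g ×2 used more than once (contraction))
relevant ✓ (at least one use each (r, g, q, f))
unrestricted ✓ (type-checks (Q -> (Q -> R -> Q -> Q -> R) -> Q -> R) and nothing is barred)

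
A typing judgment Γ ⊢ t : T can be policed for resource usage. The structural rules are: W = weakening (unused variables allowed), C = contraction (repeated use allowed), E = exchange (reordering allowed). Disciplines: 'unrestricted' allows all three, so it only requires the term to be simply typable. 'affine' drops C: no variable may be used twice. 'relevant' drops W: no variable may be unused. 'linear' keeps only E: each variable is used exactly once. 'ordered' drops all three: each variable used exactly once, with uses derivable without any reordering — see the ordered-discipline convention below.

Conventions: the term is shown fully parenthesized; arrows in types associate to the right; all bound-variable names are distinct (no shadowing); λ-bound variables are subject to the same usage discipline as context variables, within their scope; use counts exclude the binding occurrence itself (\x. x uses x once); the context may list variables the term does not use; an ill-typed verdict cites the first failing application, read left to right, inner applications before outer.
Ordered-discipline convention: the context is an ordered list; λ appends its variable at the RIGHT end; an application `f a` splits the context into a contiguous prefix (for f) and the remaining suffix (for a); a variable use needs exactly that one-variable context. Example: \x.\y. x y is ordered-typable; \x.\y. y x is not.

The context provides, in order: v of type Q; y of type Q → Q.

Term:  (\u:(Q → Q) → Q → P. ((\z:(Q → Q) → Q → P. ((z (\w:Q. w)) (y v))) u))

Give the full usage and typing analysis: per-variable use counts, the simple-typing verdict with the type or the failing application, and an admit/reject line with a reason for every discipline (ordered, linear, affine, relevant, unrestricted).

variable uses: v: 1×, y: 1×, u (λ-bound): 1×, z (λ-bound): 1×, w (λ-bound): 1×
use order (left to right): z, w, y, v, u
typing: well-typed at ((Q → Q) → Q → P) → P
ordered: ✗, no ordered split (uses run z, w, y, v, u)
linear: ✓, v, y, u, z, w: one use apiece
affine: ✓, no duplicate uses among v, y, u, z, w
relevant: ✓, every one of v, y, u, z, w appears
unrestricted: ✓, well-typed at ((Q → Q) → Q → P) → P; no restrictions here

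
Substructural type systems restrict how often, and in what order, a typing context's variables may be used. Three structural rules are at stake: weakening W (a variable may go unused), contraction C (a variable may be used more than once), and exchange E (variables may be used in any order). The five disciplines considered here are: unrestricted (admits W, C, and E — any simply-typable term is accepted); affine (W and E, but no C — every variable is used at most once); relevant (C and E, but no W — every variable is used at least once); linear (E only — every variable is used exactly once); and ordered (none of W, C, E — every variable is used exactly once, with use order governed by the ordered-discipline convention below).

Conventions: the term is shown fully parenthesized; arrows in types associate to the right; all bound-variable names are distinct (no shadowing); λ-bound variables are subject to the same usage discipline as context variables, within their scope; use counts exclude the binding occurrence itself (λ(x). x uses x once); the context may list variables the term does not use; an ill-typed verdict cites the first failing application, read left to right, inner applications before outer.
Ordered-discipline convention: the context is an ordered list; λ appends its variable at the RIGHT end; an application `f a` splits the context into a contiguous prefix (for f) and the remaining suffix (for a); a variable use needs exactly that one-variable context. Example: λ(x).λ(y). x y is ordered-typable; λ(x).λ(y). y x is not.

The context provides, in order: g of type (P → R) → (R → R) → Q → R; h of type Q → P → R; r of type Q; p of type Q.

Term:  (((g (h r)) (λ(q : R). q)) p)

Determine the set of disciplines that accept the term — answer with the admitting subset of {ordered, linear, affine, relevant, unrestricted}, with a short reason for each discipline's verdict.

admitted in: ordered, linear, affine, relevant, unrestricted
counts: g=1; h=1; r=1; p=1; q (bound)=1
use order (left to right): g, h, r, q, p
typing: the term checks, with type R
ordered: ✓ — one use each (g, h, r, p, q); ordered split holds
linear: ✓ — exactly-once usage across g, h, r, p, q
affine: ✓ — no duplicate uses among g, h, r, p, q
relevant: ✓ — g, h, r, p, q: all used, weakening unneeded
unrestricted: ✓ — typability at R is all that's needed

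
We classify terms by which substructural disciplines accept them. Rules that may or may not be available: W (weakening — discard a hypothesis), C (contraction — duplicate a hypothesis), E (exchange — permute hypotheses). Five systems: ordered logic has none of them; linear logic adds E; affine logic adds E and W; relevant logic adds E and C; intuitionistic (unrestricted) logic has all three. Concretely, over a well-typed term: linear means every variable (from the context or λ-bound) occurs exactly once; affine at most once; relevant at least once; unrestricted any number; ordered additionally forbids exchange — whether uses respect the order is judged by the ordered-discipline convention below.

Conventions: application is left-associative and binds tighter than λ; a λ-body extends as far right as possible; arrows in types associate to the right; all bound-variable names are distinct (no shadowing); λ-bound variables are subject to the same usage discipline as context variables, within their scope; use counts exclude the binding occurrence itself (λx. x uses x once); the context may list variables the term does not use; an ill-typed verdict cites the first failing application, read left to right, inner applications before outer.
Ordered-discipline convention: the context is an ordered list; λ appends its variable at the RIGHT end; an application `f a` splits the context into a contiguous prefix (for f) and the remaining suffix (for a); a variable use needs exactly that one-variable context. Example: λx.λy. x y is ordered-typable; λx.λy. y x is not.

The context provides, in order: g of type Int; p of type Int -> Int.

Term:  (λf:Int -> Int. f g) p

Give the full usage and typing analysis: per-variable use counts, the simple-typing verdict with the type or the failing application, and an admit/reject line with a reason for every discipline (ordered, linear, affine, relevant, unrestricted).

use counts: g: 1; p: 1; f (λ-bound): 1
uses in reading order: f, g, p
typing: ✓ — Int
ordered: ✗ — needs exchange: uses follow f, g, p
linear: ✓ — single use per variable (g, p, f)
affine: ✓ — g, p, f: no repeats, contraction unneeded
relevant: ✓ — at least one use each (g, p, f)
unrestricted: ✓ — typability at Int is all that's needed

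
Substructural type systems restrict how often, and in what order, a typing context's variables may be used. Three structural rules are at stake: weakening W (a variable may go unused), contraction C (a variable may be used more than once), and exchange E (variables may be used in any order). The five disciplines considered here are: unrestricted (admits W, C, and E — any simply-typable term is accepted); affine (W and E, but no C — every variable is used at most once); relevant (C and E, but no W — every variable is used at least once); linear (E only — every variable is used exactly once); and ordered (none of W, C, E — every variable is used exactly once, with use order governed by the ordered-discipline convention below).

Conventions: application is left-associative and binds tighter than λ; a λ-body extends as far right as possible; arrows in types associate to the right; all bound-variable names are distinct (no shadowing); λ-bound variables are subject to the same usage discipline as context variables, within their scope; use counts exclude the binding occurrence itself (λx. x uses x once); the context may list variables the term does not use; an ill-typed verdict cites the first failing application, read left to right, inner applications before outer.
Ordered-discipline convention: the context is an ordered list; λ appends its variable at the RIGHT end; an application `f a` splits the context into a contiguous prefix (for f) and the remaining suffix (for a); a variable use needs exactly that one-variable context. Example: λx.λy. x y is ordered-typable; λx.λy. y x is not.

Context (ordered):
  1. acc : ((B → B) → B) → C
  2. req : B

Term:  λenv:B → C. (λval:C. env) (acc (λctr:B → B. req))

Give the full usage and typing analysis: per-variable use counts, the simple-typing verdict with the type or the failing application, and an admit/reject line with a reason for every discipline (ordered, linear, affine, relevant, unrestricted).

usage: acc: 1, req: 1, env [bound]: 1, val [bound]: 0, ctr [bound]: 0
use order (left to right): env, acc, req
typing: well-typed — term : (B → C) → B → C
ordered: ✗ — val, ctr left unused
linear: ✗ — val, ctr left unused
affine: ✓ — none of acc, req, env, val, ctr used more than once
relevant: ✗ — val, ctr left unused
unrestricted: ✓ — simply typable at (B → C) → B → C; W, C, E all held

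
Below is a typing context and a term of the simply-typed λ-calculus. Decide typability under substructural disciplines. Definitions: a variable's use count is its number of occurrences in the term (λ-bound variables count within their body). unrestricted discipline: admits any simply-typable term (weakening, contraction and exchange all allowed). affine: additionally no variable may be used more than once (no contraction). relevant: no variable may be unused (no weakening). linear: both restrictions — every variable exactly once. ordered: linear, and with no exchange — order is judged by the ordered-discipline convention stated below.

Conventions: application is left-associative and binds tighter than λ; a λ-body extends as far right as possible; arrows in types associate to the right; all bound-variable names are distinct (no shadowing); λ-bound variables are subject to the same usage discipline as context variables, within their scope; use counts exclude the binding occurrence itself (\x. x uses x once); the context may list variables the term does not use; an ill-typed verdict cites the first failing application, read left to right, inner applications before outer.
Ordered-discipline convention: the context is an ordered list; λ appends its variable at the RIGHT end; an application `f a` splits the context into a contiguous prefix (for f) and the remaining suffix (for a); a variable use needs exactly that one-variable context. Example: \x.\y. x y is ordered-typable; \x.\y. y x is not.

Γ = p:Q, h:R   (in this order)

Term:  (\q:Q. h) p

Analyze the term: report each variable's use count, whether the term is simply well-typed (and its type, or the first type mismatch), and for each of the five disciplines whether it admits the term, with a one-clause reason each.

use counts: p: 1×, h: 1×, q (bound): 0×
order of uses: h, p
typing: ✓ — R
ordered: ✗ — q left unused
linear: ✗ — q left unused
affine: ✓ — p, h, q: no repeats, contraction unneeded
relevant: ✗ — q left unused
unrestricted: ✓ — typability at R is all that's needed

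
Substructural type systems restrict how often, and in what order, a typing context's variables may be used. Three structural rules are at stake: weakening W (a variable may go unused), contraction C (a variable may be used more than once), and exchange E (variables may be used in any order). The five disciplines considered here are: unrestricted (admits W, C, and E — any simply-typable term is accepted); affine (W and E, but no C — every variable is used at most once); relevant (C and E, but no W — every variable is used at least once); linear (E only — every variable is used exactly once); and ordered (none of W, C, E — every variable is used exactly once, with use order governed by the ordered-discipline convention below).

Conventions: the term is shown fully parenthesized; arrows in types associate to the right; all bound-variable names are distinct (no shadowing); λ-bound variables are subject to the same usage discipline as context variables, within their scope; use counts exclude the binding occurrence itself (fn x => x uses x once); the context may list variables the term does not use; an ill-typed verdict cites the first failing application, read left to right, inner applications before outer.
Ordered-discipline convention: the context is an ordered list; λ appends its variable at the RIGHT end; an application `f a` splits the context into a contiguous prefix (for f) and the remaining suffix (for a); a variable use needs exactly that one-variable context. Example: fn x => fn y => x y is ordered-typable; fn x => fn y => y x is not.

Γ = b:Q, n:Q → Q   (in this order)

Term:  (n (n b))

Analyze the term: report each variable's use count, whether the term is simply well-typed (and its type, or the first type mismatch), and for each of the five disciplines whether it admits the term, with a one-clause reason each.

variable uses: b ×1, n ×2
uses in reading order: n, n, b
typing: well-typed — term : Q
ordered: ✗, n ×2 used more than once (contraction)
linear: ✗, n ×2 used more than once (contraction)
affine: ✗, n ×2 used more than once (contraction)
relevant: ✓, at least one use each (b, n)
unrestricted: ✓, simply typable at Q; W, C, E all held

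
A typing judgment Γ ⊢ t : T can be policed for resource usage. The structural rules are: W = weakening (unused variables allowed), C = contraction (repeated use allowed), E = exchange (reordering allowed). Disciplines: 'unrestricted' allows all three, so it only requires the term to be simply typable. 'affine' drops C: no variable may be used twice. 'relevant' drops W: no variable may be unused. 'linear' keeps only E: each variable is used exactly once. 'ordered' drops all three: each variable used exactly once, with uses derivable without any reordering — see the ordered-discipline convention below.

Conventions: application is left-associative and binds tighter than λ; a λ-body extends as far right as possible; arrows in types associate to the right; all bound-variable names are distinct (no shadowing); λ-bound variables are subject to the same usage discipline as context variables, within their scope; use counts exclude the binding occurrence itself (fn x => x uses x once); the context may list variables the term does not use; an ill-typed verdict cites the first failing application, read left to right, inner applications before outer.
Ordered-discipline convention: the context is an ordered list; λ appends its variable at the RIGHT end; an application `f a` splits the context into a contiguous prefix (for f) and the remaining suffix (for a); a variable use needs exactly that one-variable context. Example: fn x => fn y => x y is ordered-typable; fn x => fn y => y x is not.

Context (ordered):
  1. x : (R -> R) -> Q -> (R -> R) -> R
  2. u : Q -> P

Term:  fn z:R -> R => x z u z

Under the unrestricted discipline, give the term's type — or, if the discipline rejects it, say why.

not well-typed under unrestricted — fails simple typing
variable uses: x=1, u=1, z [bound]=2
uses in reading order: x, z, u, z
typing: ill-typed: argument of type Q -> P where Q is required
across the five disciplines: ordered ✗ | linear ✗ | affine ✗ | relevant ✗ | unrestricted ✗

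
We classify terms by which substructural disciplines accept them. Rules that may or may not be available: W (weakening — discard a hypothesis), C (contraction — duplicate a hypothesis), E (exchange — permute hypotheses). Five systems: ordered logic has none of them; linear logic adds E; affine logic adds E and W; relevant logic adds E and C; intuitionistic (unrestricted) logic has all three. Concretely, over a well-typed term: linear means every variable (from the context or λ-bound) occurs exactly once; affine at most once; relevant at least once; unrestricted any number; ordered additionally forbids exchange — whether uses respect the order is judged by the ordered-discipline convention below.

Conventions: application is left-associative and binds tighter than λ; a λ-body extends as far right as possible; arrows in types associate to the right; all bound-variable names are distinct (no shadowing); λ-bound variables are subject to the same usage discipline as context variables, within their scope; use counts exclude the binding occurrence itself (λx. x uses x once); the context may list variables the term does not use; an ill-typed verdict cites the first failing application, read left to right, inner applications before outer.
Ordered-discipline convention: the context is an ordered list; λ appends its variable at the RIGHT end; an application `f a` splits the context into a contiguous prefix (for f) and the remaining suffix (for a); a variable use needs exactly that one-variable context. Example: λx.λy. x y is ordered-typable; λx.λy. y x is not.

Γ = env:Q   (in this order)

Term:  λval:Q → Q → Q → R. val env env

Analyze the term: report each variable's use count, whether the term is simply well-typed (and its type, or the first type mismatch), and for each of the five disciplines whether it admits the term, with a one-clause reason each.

use counts: env ×2; val (λ-bound) ×1
left-to-right use order: val, env, env
typing: the term checks, with type (Q → Q → Q → R) → Q → R
ordered ✗ (env ×2 used more than once (contraction))
linear ✗ (env ×2 used more than once (contraction))
affine ✗ (env ×2 used more than once (contraction))
relevant ✓ (none of env, val goes unused)
unrestricted ✓ (well-typed at (Q → Q → Q → R) → Q → R; no restrictions here)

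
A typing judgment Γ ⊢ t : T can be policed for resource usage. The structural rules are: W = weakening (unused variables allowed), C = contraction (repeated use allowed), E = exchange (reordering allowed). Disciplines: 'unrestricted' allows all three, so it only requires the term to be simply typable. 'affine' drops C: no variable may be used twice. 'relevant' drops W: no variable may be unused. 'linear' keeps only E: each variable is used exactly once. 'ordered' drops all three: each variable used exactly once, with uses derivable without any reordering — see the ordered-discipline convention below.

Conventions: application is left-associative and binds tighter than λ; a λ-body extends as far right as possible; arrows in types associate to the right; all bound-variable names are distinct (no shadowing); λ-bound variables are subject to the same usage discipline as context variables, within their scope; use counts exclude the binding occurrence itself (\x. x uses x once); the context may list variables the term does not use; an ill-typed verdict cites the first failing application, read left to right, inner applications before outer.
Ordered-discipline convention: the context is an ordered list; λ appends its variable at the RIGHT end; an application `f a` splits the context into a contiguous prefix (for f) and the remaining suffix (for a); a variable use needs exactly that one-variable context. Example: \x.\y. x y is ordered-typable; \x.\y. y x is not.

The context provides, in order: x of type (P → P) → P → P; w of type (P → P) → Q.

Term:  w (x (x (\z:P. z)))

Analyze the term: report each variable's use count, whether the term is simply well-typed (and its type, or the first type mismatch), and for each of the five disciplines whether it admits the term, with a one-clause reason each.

usage: x: 2; w: 1; z [bound]: 1
uses in reading order: w, x, x, z
typing: the term checks, with type Q
ordered: ✗, uses contraction: x ×2
linear: ✗, uses contraction: x ×2
affine: ✗, uses contraction: x ×2
relevant: ✓, x, w, z: all used, weakening unneeded
unrestricted: ✓, type-checks (Q) and nothing is barred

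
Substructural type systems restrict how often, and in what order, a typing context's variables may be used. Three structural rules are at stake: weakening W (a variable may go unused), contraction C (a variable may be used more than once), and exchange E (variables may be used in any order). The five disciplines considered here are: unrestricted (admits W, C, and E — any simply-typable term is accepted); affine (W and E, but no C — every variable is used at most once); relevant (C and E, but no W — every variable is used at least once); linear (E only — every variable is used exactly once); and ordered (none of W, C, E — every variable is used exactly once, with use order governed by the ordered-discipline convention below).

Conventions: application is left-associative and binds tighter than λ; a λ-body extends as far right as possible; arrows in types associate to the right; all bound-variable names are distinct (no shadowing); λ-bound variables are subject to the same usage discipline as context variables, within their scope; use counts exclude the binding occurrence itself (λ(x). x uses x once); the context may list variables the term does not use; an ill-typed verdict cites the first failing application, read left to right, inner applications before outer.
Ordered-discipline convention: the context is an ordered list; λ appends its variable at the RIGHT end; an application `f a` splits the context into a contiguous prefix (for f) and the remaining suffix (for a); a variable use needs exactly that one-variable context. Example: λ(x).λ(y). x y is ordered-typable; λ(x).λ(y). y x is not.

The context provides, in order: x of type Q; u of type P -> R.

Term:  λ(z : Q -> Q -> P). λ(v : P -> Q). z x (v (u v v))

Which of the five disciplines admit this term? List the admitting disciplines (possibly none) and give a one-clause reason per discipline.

admitting disciplines: none
use counts: x: 1×; u: 1×; z [bound]: 1×; v [bound]: 3×
use order (left to right): z, x, v, u, v, v
typing: ill-typed: a function awaiting P gets P -> Q
ordered ✗ (not simply typable)
linear ✗ (fails simple typing)
affine ✗ (a type mismatch blocks all five)
relevant ✗ (the type mismatch rejects it)
unrestricted ✗ (not simply typable)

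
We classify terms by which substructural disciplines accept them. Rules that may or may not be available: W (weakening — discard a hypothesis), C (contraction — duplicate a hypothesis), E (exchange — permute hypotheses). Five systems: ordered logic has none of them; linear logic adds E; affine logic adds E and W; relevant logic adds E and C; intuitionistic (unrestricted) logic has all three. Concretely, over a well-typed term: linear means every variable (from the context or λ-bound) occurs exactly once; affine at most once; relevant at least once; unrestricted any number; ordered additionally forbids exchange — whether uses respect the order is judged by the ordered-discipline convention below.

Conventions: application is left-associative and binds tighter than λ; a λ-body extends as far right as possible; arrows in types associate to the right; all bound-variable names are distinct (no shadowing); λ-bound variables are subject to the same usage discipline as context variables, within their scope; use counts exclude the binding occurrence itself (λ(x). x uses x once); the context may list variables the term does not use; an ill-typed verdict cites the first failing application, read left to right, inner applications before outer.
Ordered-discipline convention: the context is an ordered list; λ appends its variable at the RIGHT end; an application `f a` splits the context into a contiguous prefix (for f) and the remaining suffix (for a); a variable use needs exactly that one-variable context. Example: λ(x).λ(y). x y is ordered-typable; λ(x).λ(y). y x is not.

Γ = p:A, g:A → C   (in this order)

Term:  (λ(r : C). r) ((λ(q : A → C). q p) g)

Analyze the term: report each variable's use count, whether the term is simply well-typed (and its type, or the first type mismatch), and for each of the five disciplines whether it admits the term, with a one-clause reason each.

use counts: p ×1; g ×1; r (bound) ×1; q (bound) ×1
use order (left to right): r, q, p, g
typing: well-typed at C
ordered ✗ (no ordered split (uses run r, q, p, g))
linear ✓ (single use per variable (p, g, r, q))
affine ✓ (p, g, r, q: no repeats, contraction unneeded)
relevant ✓ (p, g, r, q: all used, weakening unneeded)
unrestricted ✓ (typability at C is all that's needed)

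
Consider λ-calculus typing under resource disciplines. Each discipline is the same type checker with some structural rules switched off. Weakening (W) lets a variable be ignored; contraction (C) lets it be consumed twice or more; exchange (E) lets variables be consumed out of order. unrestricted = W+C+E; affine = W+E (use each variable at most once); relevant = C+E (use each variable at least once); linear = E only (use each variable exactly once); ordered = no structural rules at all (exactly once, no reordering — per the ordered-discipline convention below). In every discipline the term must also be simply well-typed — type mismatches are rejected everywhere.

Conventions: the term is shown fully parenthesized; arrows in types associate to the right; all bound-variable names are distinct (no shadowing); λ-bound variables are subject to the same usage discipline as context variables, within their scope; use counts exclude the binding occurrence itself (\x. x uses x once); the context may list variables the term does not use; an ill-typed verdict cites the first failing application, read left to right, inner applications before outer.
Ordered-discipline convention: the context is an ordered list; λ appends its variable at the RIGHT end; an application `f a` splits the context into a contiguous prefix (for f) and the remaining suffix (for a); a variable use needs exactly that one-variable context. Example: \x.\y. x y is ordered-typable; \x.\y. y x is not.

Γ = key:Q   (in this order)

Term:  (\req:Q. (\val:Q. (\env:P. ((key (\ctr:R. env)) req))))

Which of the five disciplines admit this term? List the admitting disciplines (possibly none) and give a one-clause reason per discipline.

admitting disciplines: none
usage: key: 1; req (λ-bound): 1; val (λ-bound): 0; env (λ-bound): 1; ctr (λ-bound): 0
use order (left to right): key, env, req
typing: ill-typed: non-arrow in function slot: Q
ordered ✗ (the type mismatch rejects it)
linear ✗ (not simply typable)
affine ✗ (fails simple typing)
relevant ✗ (a type mismatch blocks all five)
unrestricted ✗ (the type mismatch rejects it)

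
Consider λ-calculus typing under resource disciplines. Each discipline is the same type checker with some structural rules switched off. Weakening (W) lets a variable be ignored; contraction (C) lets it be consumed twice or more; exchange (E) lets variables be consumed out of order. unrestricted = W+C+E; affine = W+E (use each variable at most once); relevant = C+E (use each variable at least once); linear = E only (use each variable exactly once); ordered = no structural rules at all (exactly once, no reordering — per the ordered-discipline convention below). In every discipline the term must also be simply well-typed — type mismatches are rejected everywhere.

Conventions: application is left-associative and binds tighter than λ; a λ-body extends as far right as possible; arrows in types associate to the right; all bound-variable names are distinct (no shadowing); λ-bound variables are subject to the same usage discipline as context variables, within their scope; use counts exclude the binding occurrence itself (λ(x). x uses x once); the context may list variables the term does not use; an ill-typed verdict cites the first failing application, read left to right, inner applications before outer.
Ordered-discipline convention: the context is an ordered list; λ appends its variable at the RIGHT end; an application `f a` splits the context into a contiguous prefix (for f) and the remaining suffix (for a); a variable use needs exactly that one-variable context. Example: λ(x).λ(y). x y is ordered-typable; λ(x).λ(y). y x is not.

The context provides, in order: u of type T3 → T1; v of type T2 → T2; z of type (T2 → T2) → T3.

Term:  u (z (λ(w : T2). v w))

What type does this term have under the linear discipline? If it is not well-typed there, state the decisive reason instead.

term : T1
use counts: u: 1×, v: 1×, z: 1×, w [bound]: 1×
order of uses: u, z, v, w
typing: well-typed — term : T1
all disciplines: ordered ✗, linear ✓, affine ✓, relevant ✓, unrestricted ✓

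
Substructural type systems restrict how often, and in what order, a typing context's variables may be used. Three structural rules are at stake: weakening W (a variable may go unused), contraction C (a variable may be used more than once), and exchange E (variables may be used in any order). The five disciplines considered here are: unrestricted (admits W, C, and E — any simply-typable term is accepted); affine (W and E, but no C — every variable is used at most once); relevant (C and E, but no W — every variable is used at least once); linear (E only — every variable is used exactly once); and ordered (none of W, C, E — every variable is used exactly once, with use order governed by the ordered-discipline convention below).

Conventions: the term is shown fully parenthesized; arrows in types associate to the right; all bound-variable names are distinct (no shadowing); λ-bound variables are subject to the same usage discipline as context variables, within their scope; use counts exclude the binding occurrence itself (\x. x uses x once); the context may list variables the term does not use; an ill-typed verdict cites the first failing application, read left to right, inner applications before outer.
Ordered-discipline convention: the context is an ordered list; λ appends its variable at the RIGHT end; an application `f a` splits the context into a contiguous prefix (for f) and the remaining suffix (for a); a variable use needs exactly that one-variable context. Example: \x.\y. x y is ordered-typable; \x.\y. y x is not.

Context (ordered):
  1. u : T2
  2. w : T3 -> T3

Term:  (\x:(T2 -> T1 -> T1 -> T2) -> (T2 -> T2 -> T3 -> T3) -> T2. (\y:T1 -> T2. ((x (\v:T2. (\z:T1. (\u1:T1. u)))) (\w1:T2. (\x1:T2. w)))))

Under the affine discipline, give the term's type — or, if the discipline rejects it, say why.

term : ((T2 -> T1 -> T1 -> T2) -> (T2 -> T2 -> T3 -> T3) -> T2) -> (T1 -> T2) -> T2
usage: u: 1×, w: 1×, x (bound): 1×, y (bound): 0×, v (bound): 0×, z (bound): 0×, u1 (bound): 0×, w1 (bound): 0×, x1 (bound): 0×
uses in reading order: x, u, w
typing: well-typed at ((T2 -> T1 -> T1 -> T2) -> (T2 -> T2 -> T3 -> T3) -> T2) -> (T1 -> T2) -> T2
across the five disciplines: ordered ✗; linear ✗; affine ✓; relevant ✗; unrestricted ✓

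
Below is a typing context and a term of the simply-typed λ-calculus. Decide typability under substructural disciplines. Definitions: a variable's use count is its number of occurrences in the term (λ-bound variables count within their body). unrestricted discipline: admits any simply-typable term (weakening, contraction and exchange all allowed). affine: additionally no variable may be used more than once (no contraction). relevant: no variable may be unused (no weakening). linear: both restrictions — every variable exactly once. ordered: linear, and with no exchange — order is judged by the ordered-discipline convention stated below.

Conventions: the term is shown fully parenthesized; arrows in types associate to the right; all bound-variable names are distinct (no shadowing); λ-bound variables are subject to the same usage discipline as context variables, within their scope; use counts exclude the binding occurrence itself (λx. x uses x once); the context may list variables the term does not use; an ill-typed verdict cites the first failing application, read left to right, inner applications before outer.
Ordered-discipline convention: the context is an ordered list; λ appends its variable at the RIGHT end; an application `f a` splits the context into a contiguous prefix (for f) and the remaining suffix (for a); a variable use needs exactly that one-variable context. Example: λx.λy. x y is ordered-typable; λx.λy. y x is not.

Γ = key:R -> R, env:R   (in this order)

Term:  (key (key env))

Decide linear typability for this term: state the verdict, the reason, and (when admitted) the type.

no — repeated use of key ×2
usage: key: 2×, env: 1×
left-to-right use order: key, key, env
typing: the term checks, with type R
all disciplines: ordered ✗ · linear ✗ · affine ✗ · relevant ✓ · unrestricted ✓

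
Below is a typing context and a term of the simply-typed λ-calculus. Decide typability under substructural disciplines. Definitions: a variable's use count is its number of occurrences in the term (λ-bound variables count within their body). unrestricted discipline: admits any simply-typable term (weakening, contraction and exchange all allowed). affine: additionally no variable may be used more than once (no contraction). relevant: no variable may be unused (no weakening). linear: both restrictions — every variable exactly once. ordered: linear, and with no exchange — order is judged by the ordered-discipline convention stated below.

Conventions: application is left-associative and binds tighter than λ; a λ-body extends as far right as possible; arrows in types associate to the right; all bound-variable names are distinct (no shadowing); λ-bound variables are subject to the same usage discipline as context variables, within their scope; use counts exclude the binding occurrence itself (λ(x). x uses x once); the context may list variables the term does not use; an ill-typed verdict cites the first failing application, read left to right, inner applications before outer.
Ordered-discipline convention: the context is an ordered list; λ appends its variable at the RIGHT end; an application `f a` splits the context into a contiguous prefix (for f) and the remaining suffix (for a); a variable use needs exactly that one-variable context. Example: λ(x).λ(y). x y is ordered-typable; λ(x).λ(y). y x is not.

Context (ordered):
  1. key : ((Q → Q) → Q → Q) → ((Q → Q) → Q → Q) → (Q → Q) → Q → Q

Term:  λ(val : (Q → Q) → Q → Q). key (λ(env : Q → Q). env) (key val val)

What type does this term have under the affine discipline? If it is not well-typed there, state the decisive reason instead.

not well-typed under affine — needs contraction — key ×2, val ×2
use counts: key=2; val (bound)=2; env (bound)=1
order of uses: key, env, key, val, val
typing: ✓ — ((Q → Q) → Q → Q) → (Q → Q) → Q → Q
per-discipline verdicts: ordered ✗, linear ✗, affine ✗, relevant ✓, unrestricted ✓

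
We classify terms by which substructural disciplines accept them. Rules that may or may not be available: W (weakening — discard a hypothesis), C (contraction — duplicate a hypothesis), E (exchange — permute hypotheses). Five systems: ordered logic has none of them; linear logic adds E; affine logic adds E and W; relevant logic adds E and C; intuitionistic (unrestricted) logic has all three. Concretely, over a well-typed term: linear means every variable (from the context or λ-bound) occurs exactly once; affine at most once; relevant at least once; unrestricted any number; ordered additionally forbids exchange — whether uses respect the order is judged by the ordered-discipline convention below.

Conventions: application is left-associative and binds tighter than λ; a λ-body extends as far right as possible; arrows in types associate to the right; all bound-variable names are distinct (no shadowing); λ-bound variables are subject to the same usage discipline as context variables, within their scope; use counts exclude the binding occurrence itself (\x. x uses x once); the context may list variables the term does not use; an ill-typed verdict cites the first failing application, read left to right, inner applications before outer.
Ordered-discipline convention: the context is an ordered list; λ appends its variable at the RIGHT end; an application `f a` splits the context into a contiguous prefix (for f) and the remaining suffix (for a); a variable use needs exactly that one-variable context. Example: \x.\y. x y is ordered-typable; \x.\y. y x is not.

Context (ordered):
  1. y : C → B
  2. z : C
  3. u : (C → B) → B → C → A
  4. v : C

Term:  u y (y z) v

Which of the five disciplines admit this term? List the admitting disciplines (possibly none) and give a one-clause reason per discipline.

accepted by: relevant, unrestricted
usage: y: 2×; z: 1×; u: 1×; v: 1×
order of uses: u, y, y, z, v
typing: the term checks, with type A
ordered: ✗ — needs contraction — y ×2
linear: ✗ — needs contraction — y ×2
affine: ✗ — needs contraction — y ×2
relevant: ✓ — at least one use each (y, z, u, v)
unrestricted: ✓ — well-typed at A; no restrictions here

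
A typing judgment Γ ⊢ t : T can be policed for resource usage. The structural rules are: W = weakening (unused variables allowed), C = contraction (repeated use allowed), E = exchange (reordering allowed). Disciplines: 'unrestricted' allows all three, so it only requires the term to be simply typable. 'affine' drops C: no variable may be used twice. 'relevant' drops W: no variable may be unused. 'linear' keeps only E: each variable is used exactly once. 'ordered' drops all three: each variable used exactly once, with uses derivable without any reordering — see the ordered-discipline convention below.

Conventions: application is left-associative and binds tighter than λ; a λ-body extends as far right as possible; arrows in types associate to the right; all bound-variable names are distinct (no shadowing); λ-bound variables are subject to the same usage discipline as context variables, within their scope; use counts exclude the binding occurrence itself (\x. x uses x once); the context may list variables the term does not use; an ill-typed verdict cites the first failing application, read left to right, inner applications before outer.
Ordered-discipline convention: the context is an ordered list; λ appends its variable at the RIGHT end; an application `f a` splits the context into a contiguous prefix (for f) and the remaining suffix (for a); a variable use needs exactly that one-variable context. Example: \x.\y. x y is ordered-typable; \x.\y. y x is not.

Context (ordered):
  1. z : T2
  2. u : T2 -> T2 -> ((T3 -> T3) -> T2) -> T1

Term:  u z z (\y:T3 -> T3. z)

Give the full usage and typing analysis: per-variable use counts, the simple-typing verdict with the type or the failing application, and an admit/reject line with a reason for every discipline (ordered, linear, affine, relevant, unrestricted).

usage: z ×3; u ×1; y (bound) ×0
uses in reading order: u, z, z, z
typing: well-typed at T1
ordered: ✗ — z ×3 used more than once (contraction); needs weakening: y unused
linear: ✗ — z ×3 used more than once (contraction); needs weakening: y unused
affine: ✗ — z ×3 used more than once (contraction)
relevant: ✗ — needs weakening: y unused
unrestricted: ✓ — typability at T1 is all that's needed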